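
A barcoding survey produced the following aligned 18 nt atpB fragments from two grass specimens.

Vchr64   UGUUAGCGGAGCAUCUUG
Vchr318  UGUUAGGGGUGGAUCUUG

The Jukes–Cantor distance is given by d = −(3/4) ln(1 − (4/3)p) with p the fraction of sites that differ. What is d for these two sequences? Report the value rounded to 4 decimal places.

Mismatches occur at site 7 (C→G), site 10 (A→U), site 12 (C→G).
p = 3/18 = 0.166667.
d = −0.75 · ln(1 − (4/3)·0.166667) = −0.75 · ln(0.777777) = −0.75 · (-0.251315) = 0.1885.

0.1885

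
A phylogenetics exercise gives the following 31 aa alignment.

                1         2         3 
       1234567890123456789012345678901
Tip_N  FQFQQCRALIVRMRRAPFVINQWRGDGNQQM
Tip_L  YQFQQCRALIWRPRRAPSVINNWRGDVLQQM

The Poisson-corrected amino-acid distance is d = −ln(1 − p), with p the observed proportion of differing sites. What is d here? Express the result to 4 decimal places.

0.2559

Mismatches occur at site 1 (F/Y), site 11 (V/W), site 13 (M/P), site 18 (F/S), site 22 (Q/N), site 27 (G/V), site 28 (N/L).
p = 7/31 = 0.225806.
d = −ln(1 − 0.225806) = −ln(0.774194) = 0.2559.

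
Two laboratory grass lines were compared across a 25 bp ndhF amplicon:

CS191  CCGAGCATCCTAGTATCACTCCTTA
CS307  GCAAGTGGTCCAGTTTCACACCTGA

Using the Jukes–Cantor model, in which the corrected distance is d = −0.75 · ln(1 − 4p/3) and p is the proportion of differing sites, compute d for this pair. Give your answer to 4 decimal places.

0.5716

Differing sites — 1:C/G; 3:G/A; 6:C/T; 7:A/G; 8:T/G; 9:C/T; 11:T/C; 15:A/T; 20:T/A; 24:T/G.
p = 10/25 = 0.400000.
d = −0.75 · ln(1 − (4/3)·0.400000) = −0.75 · ln(0.466667) = −0.75 · (-0.762139) = 0.5716.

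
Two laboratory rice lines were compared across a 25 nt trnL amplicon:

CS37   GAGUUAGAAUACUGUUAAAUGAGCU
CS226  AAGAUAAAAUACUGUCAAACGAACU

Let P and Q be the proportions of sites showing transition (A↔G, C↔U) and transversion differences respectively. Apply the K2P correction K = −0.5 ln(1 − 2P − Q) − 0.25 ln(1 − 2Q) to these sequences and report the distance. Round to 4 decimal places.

0.3108

Mismatches occur at site 1 (G→A, transition), site 4 (U→A, transversion), site 7 (G→A, transition), site 16 (U→C, transition), site 20 (U→C, transition), site 23 (G→A, transition).
Of the 6 differences, 5 transitions and 1 transversion over 25 sites: P = 5/25 = 0.200000, Q = 1/25 = 0.040000.
d = −0.5·ln(0.560000) − 0.25·ln(0.920000) = −0.5·(-0.579818) − 0.25·(-0.083382) = 0.3108.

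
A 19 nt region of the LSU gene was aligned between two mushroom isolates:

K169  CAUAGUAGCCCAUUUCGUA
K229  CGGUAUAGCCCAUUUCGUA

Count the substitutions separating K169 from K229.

4

Mismatches occur at site 2 (A/G), site 3 (U/G), site 4 (A/U), site 5 (G/A).
That gives 4 mismatches out of 19 aligned sites, so the Hamming distance is 4.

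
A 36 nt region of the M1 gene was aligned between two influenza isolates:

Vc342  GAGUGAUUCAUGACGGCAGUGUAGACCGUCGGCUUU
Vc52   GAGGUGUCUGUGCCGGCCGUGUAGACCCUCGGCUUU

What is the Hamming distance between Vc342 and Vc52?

9

The sequences differ at positions 4 (U/G), 5 (G/U), 6 (A/G), 8 (U/C), 9 (C/U), 10 (A/G), 13 (A/C), 18 (A/C), 28 (G/C).
That gives 9 mismatches out of 36 aligned sites, so the Hamming distance is 9.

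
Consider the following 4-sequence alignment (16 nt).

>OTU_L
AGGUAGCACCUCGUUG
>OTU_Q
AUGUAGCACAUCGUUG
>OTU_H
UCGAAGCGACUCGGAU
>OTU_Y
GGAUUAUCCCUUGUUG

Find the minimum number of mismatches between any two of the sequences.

Pairwise Hamming distances:
  OTU_L vs OTU_Q: 2
  OTU_L vs OTU_H: 8
  OTU_L vs OTU_Y: 7
  OTU_Q vs OTU_H: 9
  OTU_Q vs OTU_Y: 9
  OTU_H vs OTU_Y: 13
The smallest is 2, between OTU_L and OTU_Q.

2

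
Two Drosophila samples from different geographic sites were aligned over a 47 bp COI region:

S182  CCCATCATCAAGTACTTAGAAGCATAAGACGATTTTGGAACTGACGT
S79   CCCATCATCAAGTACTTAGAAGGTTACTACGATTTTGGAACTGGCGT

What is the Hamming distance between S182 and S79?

5

Differing sites — 23:C/G; 24:A/T; 27:A/C; 28:G/T; 44:A/G.
That gives 5 mismatches out of 47 aligned sites, so the Hamming distance is 5.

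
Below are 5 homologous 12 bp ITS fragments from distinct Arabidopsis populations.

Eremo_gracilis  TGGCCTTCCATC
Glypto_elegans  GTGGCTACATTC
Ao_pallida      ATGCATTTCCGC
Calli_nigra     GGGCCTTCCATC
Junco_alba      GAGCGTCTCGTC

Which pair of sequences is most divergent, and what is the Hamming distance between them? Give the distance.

8

Pairwise Hamming distances:
  Eremo_gracilis vs Glypto_elegans: 6
  Eremo_gracilis vs Ao_pallida: 6
  Eremo_gracilis vs Calli_nigra: 1
  Eremo_gracilis vs Junco_alba: 6
  Glypto_elegans vs Ao_pallida: 8
  Glypto_elegans vs Calli_nigra: 5
  Glypto_elegans vs Junco_alba: 7
  Ao_pallida vs Calli_nigra: 6
  Ao_pallida vs Junco_alba: 6
  Calli_nigra vs Junco_alba: 5
The largest is 8, between Glypto_elegans and Ao_pallida.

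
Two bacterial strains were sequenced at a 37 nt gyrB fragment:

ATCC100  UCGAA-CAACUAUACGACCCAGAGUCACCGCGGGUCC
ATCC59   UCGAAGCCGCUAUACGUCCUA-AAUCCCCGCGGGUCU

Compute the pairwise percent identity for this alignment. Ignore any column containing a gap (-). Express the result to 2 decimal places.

Excluding the 2 gap columns leaves 35 comparable sites.
The sequences differ at positions 8 (A/C), 9 (A/G), 17 (A/U), 20 (C/U), 24 (G/A), 27 (A/C), 37 (C/U).
28 of the 35 comparable sites match, so the percent identity is 28/35 × 100 = 80.00%.

80.00%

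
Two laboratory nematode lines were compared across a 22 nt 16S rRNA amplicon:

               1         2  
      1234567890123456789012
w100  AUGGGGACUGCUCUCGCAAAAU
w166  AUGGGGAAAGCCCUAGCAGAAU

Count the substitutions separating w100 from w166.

Differing sites — 8:C/A; 9:U/A; 12:U/C; 15:C/A; 19:A/G.
That gives 5 mismatches out of 22 aligned sites, so the Hamming distance is 5.

5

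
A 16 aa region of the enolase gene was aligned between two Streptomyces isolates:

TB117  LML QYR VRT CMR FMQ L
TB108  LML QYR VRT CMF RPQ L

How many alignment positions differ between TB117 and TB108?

3

The sequences differ at positions 12 (R/F), 13 (F/R), 14 (M/P).
That gives 3 mismatches out of 16 aligned sites, so the Hamming distance is 3.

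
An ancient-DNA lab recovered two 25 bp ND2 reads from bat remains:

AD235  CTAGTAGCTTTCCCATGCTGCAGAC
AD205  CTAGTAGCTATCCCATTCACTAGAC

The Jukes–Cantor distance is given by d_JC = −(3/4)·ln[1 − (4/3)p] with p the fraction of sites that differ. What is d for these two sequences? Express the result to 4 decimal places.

0.2326

Mismatches occur at site 10 (T/A), site 17 (G/T), site 19 (T/A), site 20 (G/C), site 21 (C/T).
p = 5/25 = 0.200000.
d = −0.75 · ln(1 − (4/3)·0.200000) = −0.75 · ln(0.733333) = −0.75 · (-0.310155) = 0.2326.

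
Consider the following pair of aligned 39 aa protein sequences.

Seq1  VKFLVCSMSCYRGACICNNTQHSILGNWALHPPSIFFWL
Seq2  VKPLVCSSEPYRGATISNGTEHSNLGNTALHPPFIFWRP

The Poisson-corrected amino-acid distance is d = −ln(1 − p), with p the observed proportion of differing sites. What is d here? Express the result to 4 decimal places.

Mismatches occur at site 3 (F/P), site 8 (M/S), site 9 (S/E), site 10 (C/P), site 15 (C/T), site 17 (C/S), site 19 (N/G), site 21 (Q/E), site 24 (I/N), site 28 (W/T), site 34 (S/F), site 37 (F/W), site 38 (W/R), site 39 (L/P).
p = 14/39 = 0.358974.
d = −ln(1 − 0.358974) = −ln(0.641026) = 0.4447.

0.4447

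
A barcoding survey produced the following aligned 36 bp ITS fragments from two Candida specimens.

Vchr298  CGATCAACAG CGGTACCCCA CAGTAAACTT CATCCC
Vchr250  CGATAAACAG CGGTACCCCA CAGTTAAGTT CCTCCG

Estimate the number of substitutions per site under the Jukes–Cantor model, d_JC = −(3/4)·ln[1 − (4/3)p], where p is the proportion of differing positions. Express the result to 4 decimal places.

The sequences differ at positions 5 (C/A), 25 (A/T), 28 (C/G), 32 (A/C), 36 (C/G).
p = 5/36 = 0.138889.
d = −0.75 · ln(1 − (4/3)·0.138889) = −0.75 · ln(0.814815) = −0.75 · (-0.204794) = 0.1536.

0.1536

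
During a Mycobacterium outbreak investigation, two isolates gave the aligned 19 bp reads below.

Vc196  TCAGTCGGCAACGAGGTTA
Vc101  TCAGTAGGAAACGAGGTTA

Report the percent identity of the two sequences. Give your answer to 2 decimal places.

89.47%

Differing sites — 6:C/A; 9:C/A.
17 of the 19 sites match, so the percent identity is 17/19 × 100 = 89.47%.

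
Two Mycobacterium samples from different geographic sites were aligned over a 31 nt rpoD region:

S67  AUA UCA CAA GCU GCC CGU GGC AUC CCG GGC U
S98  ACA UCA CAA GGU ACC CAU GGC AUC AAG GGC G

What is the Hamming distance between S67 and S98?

7

The sequences differ at positions 2 (U/C), 11 (C/G), 13 (G/A), 17 (G/A), 25 (C/A), 26 (C/A), 31 (U/G).
That gives 7 mismatches out of 31 aligned sites, so the Hamming distance is 7.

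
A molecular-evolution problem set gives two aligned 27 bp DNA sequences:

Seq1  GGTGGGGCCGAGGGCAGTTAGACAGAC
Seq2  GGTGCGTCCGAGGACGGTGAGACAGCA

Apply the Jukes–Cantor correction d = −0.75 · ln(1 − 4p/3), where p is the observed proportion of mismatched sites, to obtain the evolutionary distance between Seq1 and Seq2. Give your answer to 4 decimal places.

0.3181

Mismatches occur at site 5 (G↔C), site 7 (G↔T), site 14 (G↔A), site 16 (A↔G), site 19 (T↔G), site 26 (A↔C), site 27 (C↔A).
p = 7/27 = 0.259259.
d = −0.75 · ln(1 − (4/3)·0.259259) = −0.75 · ln(0.654321) = −0.75 · (-0.424157) = 0.3181.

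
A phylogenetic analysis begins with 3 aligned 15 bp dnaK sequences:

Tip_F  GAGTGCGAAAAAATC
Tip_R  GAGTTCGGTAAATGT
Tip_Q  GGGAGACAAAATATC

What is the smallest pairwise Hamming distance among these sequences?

Pairwise Hamming distances:
  Tip_F vs Tip_R: 6
  Tip_F vs Tip_Q: 5
  Tip_R vs Tip_Q: 11
The smallest is 5, between Tip_F and Tip_Q.

5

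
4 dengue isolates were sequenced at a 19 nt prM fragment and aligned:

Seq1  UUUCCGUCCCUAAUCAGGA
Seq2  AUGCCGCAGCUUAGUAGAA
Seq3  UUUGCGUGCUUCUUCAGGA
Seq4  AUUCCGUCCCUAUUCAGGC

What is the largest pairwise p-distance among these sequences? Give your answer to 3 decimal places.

0.632

Pairwise Hamming distances:
  Seq1 vs Seq2: 9
  Seq1 vs Seq3: 5
  Seq1 vs Seq4: 3
  Seq2 vs Seq3: 12
  Seq2 vs Seq4: 10
  Seq3 vs Seq4: 6
The largest is 12 mismatches, between Seq2 and Seq3; p = 12/19 = 0.632.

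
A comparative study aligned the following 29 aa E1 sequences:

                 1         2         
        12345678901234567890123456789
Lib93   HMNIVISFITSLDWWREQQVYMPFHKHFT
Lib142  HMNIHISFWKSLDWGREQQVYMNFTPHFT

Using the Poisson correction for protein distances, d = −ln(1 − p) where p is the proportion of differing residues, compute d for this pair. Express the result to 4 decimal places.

Differing sites — 5:V/H; 9:I/W; 10:T/K; 15:W/G; 23:P/N; 25:H/T; 26:K/P.
p = 7/29 = 0.241379.
d = −ln(1 − 0.241379) = −ln(0.758621) = 0.2763.

0.2763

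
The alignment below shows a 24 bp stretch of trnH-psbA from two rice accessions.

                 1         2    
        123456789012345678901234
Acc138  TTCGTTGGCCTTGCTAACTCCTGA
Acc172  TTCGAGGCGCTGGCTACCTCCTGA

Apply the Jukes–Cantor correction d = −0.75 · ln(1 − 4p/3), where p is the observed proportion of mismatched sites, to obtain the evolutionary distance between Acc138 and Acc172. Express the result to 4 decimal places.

0.3041

The sequences differ at positions 5 (T/A), 6 (T/G), 8 (G/C), 9 (C/G), 12 (T/G), 17 (A/C).
p = 6/24 = 0.250000.
d = −0.75 · ln(1 − (4/3)·0.250000) = −0.75 · ln(0.666667) = −0.75 · (-0.405465) = 0.3041.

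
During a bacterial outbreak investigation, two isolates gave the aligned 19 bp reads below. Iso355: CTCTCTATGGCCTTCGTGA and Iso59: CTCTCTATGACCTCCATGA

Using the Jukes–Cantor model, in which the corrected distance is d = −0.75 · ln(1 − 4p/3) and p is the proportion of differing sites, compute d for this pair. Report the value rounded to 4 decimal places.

0.1773

Mismatches occur at site 10 (G/A), site 14 (T/C), site 16 (G/A).
p = 3/19 = 0.157895.
d = −0.75 · ln(1 − (4/3)·0.157895) = −0.75 · ln(0.789473) = −0.75 · (-0.236390) = 0.1773.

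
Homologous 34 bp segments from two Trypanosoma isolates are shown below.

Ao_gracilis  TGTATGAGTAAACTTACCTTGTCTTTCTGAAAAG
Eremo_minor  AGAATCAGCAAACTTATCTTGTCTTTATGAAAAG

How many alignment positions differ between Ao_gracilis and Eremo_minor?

The sequences differ at positions 1 (T/A), 3 (T/A), 6 (G/C), 9 (T/C), 17 (C/T), 27 (C/A).
That gives 6 mismatches out of 34 aligned sites, so the Hamming distance is 6.

6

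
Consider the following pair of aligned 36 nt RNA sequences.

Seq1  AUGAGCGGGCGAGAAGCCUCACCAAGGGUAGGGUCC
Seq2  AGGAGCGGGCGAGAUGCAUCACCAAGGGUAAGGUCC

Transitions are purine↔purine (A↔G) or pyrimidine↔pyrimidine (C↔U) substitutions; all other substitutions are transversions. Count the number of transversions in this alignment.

3

Mismatches occur at site 2 (U↔G, transversion), site 15 (A↔U, transversion), site 18 (C↔A, transversion), site 31 (G↔A, transition).
Of the 4 differences, 1 transition and 3 transversions, so the answer is 3.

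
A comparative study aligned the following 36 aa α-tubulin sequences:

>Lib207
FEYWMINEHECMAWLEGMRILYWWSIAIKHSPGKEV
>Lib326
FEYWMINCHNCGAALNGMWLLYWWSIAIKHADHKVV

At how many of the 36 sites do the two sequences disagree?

Mismatches occur at site 8 (E/C), site 10 (E/N), site 12 (M/G), site 14 (W/A), site 16 (E/N), site 19 (R/W), site 20 (I/L), site 31 (S/A), site 32 (P/D), site 33 (G/H), site 35 (E/V).
That gives 11 mismatches out of 36 aligned sites, so the Hamming distance is 11.

11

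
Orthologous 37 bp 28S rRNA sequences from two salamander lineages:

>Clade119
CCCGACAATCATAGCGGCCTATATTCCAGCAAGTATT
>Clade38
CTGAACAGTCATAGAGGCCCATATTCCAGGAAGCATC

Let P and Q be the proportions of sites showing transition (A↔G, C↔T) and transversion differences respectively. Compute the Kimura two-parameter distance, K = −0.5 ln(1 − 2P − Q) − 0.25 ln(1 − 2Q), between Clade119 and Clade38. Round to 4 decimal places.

The sequences differ at positions 2 (C/T, transition), 3 (C/G, transversion), 4 (G/A, transition), 8 (A/G, transition), 15 (C/A, transversion), 20 (T/C, transition), 30 (C/G, transversion), 34 (T/C, transition), 37 (T/C, transition).
Of the 9 differences, 6 transitions and 3 transversions over 37 sites: P = 6/37 = 0.162162, Q = 3/37 = 0.081081.
d = −0.5·ln(0.594595) − 0.25·ln(0.837838) = −0.5·(-0.519875) − 0.25·(-0.176931) = 0.3042.

0.3042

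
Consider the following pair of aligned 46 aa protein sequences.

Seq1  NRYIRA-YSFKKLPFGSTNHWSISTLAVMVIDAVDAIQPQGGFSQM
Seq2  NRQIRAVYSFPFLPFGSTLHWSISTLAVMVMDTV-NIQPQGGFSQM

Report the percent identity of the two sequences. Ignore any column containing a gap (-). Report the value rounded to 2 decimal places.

84.09%

Excluding the 2 gap columns leaves 44 comparable sites.
Differing sites — 3:Y/Q; 11:K/P; 12:K/F; 19:N/L; 31:I/M; 33:A/T; 36:A/N.
37 of the 44 comparable sites match, so the percent identity is 37/44 × 100 = 84.09%.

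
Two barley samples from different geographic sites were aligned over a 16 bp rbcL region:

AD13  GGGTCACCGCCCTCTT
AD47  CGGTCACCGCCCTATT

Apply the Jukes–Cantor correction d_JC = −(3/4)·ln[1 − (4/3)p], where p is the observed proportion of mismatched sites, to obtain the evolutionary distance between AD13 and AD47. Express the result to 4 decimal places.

0.1367

The sequences differ at positions 1 (G/C), 14 (C/A).
p = 2/16 = 0.125000.
d = −0.75 · ln(1 − (4/3)·0.125000) = −0.75 · ln(0.833333) = −0.75 · (-0.182322) = 0.1367.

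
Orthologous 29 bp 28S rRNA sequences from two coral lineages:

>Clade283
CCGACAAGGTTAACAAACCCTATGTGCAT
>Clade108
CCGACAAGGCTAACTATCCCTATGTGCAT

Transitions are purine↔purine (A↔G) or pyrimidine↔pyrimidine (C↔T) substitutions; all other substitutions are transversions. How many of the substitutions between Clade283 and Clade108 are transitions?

1

Differing sites — 10:T/C (Ti); 15:A/T (Tv); 17:A/T (Tv).
Of the 3 differences, 1 transition and 2 transversions, so the answer is 1.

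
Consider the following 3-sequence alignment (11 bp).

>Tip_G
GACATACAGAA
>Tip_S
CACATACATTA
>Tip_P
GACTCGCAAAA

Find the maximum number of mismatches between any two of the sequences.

Pairwise Hamming distances:
  Tip_G vs Tip_S: 3
  Tip_G vs Tip_P: 4
  Tip_S vs Tip_P: 6
The largest is 6, between Tip_S and Tip_P.

6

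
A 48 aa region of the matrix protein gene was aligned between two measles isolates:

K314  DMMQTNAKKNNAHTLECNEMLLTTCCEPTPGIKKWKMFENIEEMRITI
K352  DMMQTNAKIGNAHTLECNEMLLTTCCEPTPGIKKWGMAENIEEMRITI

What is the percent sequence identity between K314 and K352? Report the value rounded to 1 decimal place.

Mismatches occur at site 9 (K/I), site 10 (N/G), site 36 (K/G), site 38 (F/A).
44 of the 48 sites match, so the percent identity is 44/48 × 100 = 91.7%.

91.7%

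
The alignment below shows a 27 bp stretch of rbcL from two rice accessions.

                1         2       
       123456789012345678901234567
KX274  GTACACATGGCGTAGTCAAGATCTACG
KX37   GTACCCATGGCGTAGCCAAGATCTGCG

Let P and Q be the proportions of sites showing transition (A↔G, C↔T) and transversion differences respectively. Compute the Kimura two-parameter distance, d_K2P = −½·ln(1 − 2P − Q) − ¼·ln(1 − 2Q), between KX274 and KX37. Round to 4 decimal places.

The sequences differ at positions 5 (A/C, transversion), 16 (T/C, transition), 25 (A/G, transition).
Of the 3 differences, 2 transitions and 1 transversion over 27 sites: P = 2/27 = 0.074074, Q = 1/27 = 0.037037.
d = −0.5·ln(0.814815) − 0.25·ln(0.925926) = −0.5·(-0.204794) − 0.25·(-0.076961) = 0.1216.

0.1216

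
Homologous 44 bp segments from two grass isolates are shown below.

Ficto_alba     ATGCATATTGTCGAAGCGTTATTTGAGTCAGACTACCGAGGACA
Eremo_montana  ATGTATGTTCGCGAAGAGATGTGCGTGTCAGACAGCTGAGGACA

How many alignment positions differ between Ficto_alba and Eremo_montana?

Mismatches occur at site 4 (C→T), site 7 (A→G), site 10 (G→C), site 11 (T→G), site 17 (C→A), site 19 (T→A), site 21 (A→G), site 23 (T→G), site 24 (T→C), site 26 (A→T), site 34 (T→A), site 35 (A→G), site 37 (C→T).
That gives 13 mismatches out of 44 aligned sites, so the Hamming distance is 13.

13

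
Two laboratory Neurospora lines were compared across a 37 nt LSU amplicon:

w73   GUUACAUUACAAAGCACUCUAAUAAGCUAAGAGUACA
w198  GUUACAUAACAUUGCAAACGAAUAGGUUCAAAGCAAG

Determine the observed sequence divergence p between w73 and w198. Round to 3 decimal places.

Differing sites — 8:U/A; 12:A/U; 13:A/U; 17:C/A; 18:U/A; 20:U/G; 25:A/G; 27:C/U; 29:A/C; 31:G/A; 34:U/C; 36:C/A; 37:A/G.
There are 13 differences over 37 sites, so p = 13/37 = 0.351.

0.351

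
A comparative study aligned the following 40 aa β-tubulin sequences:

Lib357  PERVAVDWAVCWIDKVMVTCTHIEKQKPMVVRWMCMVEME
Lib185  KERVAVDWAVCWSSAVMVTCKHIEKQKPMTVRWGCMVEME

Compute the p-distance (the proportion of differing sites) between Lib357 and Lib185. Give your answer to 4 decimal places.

Mismatches occur at site 1 (P/K), site 13 (I/S), site 14 (D/S), site 15 (K/A), site 21 (T/K), site 30 (V/T), site 34 (M/G).
There are 7 differences over 40 sites, so p = 7/40 = 0.1750.

0.1750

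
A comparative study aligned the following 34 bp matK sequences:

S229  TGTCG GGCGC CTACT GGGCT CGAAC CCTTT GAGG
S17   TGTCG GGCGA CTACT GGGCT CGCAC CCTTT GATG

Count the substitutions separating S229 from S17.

Differing sites — 10:C/A; 23:A/C; 33:G/T.
That gives 3 mismatches out of 34 aligned sites, so the Hamming distance is 3.

3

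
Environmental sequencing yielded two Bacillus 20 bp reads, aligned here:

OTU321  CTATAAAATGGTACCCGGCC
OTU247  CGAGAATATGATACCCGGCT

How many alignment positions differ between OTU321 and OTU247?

5

The sequences differ at positions 2 (T/G), 4 (T/G), 7 (A/T), 11 (G/A), 20 (C/T).
That gives 5 mismatches out of 20 aligned sites, so the Hamming distance is 5.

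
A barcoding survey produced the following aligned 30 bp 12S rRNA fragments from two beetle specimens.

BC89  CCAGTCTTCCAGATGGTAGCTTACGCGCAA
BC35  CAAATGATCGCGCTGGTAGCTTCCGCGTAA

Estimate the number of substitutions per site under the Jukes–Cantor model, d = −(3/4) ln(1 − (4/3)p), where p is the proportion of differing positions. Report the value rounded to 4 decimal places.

Differing sites — 2:C/A; 4:G/A; 6:C/G; 7:T/A; 10:C/G; 11:A/C; 13:A/C; 23:A/C; 28:C/T.
p = 9/30 = 0.300000.
d = −0.75 · ln(1 − (4/3)·0.300000) = −0.75 · ln(0.600000) = −0.75 · (-0.510826) = 0.3831.

0.3831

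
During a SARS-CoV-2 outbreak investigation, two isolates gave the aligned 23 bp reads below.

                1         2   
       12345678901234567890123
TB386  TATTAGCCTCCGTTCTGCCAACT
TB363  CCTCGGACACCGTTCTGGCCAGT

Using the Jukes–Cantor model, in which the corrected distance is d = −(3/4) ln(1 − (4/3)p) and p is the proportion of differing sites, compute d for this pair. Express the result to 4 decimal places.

0.5532

The sequences differ at positions 1 (T/C), 2 (A/C), 4 (T/C), 5 (A/G), 7 (C/A), 9 (T/A), 18 (C/G), 20 (A/C), 22 (C/G).
p = 9/23 = 0.391304.
d = −0.75 · ln(1 − (4/3)·0.391304) = −0.75 · ln(0.478261) = −0.75 · (-0.737599) = 0.5532.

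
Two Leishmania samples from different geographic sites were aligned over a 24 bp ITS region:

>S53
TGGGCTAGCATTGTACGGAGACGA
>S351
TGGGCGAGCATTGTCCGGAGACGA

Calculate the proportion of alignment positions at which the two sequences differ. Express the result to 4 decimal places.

Mismatches occur at site 6 (T/G), site 15 (A/C).
There are 2 differences over 24 sites, so p = 2/24 = 0.0833.

0.0833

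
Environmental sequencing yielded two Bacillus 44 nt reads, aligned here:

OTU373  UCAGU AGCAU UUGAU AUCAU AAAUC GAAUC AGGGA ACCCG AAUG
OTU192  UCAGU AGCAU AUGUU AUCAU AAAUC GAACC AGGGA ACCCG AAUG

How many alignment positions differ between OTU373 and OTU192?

Differing sites — 11:U/A; 14:A/U; 29:U/C.
That gives 3 mismatches out of 44 aligned sites, so the Hamming distance is 3.

3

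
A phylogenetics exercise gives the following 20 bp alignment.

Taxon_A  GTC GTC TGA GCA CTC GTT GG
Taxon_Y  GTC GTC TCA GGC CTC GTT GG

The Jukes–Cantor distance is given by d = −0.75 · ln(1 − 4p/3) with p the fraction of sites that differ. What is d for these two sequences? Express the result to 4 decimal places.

0.1674

Mismatches occur at site 8 (G→C), site 11 (C→G), site 12 (A→C).
p = 3/20 = 0.150000.
d = −0.75 · ln(1 − (4/3)·0.150000) = −0.75 · ln(0.800000) = −0.75 · (-0.223144) = 0.1674.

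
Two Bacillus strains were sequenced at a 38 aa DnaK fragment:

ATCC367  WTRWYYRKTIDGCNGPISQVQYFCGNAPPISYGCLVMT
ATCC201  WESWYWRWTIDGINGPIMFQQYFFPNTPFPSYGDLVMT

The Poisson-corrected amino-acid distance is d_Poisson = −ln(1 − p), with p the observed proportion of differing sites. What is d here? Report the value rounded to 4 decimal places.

0.4595

Mismatches occur at site 2 (T↔E), site 3 (R↔S), site 6 (Y↔W), site 8 (K↔W), site 13 (C↔I), site 18 (S↔M), site 19 (Q↔F), site 20 (V↔Q), site 24 (C↔F), site 25 (G↔P), site 27 (A↔T), site 29 (P↔F), site 30 (I↔P), site 34 (C↔D).
p = 14/38 = 0.368421.
d = −ln(1 − 0.368421) = −ln(0.631579) = 0.4595.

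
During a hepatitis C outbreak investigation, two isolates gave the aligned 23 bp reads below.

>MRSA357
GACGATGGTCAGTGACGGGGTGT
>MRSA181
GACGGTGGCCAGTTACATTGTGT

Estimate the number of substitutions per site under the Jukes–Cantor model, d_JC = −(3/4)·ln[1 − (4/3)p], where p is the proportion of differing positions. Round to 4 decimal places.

Differing sites — 5:A/G; 9:T/C; 14:G/T; 17:G/A; 18:G/T; 19:G/T.
p = 6/23 = 0.260870.
d = −0.75 · ln(1 − (4/3)·0.260870) = −0.75 · ln(0.652173) = −0.75 · (-0.427445) = 0.3206.

0.3206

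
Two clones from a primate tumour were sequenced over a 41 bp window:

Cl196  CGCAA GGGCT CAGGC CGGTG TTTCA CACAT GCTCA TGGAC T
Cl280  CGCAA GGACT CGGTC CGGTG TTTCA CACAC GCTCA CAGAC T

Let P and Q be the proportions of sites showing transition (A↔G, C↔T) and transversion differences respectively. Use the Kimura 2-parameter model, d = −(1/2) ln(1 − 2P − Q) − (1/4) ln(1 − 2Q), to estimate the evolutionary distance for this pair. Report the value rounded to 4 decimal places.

0.1687

Differing sites — 8:G/A (Ti); 12:A/G (Ti); 14:G/T (Tv); 30:T/C (Ti); 36:T/C (Ti); 37:G/A (Ti).
Of the 6 differences, 5 transitions and 1 transversion over 41 sites: P = 5/41 = 0.121951, Q = 1/41 = 0.024390.
d = −0.5·ln(0.731708) − 0.25·ln(0.951220) = −0.5·(-0.312374) − 0.25·(-0.050010) = 0.1687.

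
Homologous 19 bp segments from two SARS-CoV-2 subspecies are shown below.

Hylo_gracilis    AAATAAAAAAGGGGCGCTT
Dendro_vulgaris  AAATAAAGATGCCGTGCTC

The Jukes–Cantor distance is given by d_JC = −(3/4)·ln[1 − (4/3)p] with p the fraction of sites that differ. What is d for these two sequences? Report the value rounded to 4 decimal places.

0.4099

The sequences differ at positions 8 (A/G), 10 (A/T), 12 (G/C), 13 (G/C), 15 (C/T), 19 (T/C).
p = 6/19 = 0.315789.
d = −0.75 · ln(1 − (4/3)·0.315789) = −0.75 · ln(0.578948) = −0.75 · (-0.546543) = 0.4099.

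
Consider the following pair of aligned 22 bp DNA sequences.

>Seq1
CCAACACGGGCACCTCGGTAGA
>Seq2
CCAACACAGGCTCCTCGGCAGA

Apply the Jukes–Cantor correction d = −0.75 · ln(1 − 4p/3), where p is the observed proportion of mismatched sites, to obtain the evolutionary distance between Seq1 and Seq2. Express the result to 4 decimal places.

The sequences differ at positions 8 (G/A), 12 (A/T), 19 (T/C).
p = 3/22 = 0.136364.
d = −0.75 · ln(1 − (4/3)·0.136364) = −0.75 · ln(0.818181) = −0.75 · (-0.200672) = 0.1505.

0.1505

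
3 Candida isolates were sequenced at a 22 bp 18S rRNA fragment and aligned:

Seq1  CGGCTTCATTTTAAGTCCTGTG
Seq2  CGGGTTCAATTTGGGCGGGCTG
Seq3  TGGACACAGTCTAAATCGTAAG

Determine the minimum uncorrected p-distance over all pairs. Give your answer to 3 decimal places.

Pairwise Hamming distances:
  Seq1 vs Seq2: 9
  Seq1 vs Seq3: 10
  Seq2 vs Seq3: 14
The smallest is 9 mismatches, between Seq1 and Seq2; p = 9/22 = 0.409.

0.409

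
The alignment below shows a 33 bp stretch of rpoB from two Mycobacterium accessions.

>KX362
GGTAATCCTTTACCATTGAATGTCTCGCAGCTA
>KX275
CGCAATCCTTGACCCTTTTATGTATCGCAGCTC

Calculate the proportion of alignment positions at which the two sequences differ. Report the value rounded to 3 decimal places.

0.242

The sequences differ at positions 1 (G/C), 3 (T/C), 11 (T/G), 15 (A/C), 18 (G/T), 19 (A/T), 24 (C/A), 33 (A/C).
There are 8 differences over 33 sites, so p = 8/33 = 0.242.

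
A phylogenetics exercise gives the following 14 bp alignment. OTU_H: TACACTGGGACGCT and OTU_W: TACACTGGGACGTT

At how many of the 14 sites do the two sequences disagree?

The sequences differ at position 13 (C/T).
That gives 1 mismatch out of 14 aligned sites, so the Hamming distance is 1.

1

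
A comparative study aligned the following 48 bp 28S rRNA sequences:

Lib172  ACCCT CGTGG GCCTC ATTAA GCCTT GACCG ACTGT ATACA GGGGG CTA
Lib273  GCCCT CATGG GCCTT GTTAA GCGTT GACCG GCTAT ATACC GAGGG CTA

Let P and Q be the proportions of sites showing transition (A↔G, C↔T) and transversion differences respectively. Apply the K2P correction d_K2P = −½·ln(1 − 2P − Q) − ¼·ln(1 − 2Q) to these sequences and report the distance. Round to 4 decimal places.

0.2245

Differing sites — 1:A/G (Ti); 7:G/A (Ti); 15:C/T (Ti); 16:A/G (Ti); 23:C/G (Tv); 31:A/G (Ti); 34:G/A (Ti); 40:A/C (Tv); 42:G/A (Ti).
Of the 9 differences, 7 transitions and 2 transversions over 48 sites: P = 7/48 = 0.145833, Q = 2/48 = 0.041667.
d = −0.5·ln(0.666667) − 0.25·ln(0.916666) = −0.5·(-0.405465) − 0.25·(-0.087012) = 0.2245.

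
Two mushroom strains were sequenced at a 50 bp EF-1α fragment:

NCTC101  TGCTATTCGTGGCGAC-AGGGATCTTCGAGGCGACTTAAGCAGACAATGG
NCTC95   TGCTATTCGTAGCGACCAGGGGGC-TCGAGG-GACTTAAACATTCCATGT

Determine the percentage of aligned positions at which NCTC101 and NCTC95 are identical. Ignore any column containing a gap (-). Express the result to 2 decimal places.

Excluding the 3 gap columns leaves 47 comparable sites.
Mismatches occur at site 11 (G/A), site 22 (A/G), site 23 (T/G), site 40 (G/A), site 43 (G/T), site 44 (A/T), site 46 (A/C), site 50 (G/T).
39 of the 47 comparable sites match, so the percent identity is 39/47 × 100 = 82.98%.

82.98%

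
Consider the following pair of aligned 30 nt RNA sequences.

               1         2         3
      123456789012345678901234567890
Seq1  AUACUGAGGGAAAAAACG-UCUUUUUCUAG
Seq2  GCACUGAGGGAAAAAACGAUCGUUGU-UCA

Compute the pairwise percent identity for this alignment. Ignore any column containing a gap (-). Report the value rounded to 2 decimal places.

78.57%

Excluding the 2 gap columns leaves 28 comparable sites.
Differing sites — 1:A/G; 2:U/C; 22:U/G; 25:U/G; 29:A/C; 30:G/A.
22 of the 28 comparable sites match, so the percent identity is 22/28 × 100 = 78.57%.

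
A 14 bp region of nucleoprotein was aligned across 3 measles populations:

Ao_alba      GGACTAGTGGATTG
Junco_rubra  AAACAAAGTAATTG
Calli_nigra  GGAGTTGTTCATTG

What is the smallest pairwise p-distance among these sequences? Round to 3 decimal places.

0.286

Pairwise Hamming distances:
  Ao_alba vs Junco_rubra: 7
  Ao_alba vs Calli_nigra: 4
  Junco_rubra vs Calli_nigra: 8
The smallest is 4 mismatches, between Ao_alba and Calli_nigra; p = 4/14 = 0.286.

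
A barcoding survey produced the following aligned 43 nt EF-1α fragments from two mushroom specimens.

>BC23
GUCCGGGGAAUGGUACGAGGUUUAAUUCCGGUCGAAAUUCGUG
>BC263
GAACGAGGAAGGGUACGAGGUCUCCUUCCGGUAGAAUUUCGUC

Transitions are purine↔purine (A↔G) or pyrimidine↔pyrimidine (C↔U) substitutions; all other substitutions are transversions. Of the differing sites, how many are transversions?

8

The sequences differ at positions 2 (U/A, transversion), 3 (C/A, transversion), 6 (G/A, transition), 11 (U/G, transversion), 22 (U/C, transition), 24 (A/C, transversion), 25 (A/C, transversion), 33 (C/A, transversion), 37 (A/U, transversion), 43 (G/C, transversion).
Of the 10 differences, 2 transitions and 8 transversions, so the answer is 8.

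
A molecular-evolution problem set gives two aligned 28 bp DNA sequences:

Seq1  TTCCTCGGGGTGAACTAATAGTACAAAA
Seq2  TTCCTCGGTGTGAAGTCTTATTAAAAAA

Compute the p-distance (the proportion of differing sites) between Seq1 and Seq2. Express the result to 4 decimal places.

0.2143

The sequences differ at positions 9 (G/T), 15 (C/G), 17 (A/C), 18 (A/T), 21 (G/T), 24 (C/A).
There are 6 differences over 28 sites, so p = 6/28 = 0.2143.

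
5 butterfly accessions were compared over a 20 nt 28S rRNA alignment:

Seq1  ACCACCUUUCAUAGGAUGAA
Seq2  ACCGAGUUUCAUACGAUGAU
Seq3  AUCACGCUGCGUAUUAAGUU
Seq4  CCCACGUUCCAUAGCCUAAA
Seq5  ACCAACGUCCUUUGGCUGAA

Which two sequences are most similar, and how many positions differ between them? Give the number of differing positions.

5

Pairwise Hamming distances:
  Seq1 vs Seq2: 5
  Seq1 vs Seq3: 10
  Seq1 vs Seq4: 6
  Seq1 vs Seq5: 6
  Seq2 vs Seq3: 10
  Seq2 vs Seq4: 9
  Seq2 vs Seq5: 9
  Seq3 vs Seq4: 12
  Seq3 vs Seq5: 13
  Seq4 vs Seq5: 8
The smallest is 5, between Seq1 and Seq2.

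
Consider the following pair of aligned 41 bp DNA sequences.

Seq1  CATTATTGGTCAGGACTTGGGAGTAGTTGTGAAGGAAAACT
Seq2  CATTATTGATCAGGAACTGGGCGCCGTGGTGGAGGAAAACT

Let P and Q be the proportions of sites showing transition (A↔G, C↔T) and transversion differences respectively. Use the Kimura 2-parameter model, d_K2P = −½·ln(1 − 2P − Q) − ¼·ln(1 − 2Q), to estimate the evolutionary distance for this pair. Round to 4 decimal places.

The sequences differ at positions 9 (G/A, transition), 16 (C/A, transversion), 17 (T/C, transition), 22 (A/C, transversion), 24 (T/C, transition), 25 (A/C, transversion), 28 (T/G, transversion), 32 (A/G, transition).
Of the 8 differences, 4 transitions and 4 transversions over 41 sites: P = 4/41 = 0.097561, Q = 4/41 = 0.097561.
d = −0.5·ln(0.707317) − 0.25·ln(0.804878) = −0.5·(-0.346276) − 0.25·(-0.217065) = 0.2274.

0.2274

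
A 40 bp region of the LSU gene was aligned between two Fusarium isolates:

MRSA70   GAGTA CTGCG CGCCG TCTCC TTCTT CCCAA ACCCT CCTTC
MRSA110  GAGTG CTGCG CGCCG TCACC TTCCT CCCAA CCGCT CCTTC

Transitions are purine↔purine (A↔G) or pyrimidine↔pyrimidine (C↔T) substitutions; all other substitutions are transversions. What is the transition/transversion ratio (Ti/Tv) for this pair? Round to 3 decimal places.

0.667

Mismatches occur at site 5 (A→G, transition), site 18 (T→A, transversion), site 24 (T→C, transition), site 31 (A→C, transversion), site 33 (C→G, transversion).
Of the 5 differences, 2 transitions and 3 transversions, so Ti/Tv = 2/3 = 0.667.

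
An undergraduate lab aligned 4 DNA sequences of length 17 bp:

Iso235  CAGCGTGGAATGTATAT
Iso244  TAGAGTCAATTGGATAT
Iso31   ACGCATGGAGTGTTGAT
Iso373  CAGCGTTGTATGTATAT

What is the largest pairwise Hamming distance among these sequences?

Pairwise Hamming distances:
  Iso235 vs Iso244: 6
  Iso235 vs Iso31: 6
  Iso235 vs Iso373: 2
  Iso244 vs Iso31: 10
  Iso244 vs Iso373: 7
  Iso31 vs Iso373: 8
The largest is 10, between Iso244 and Iso31.

10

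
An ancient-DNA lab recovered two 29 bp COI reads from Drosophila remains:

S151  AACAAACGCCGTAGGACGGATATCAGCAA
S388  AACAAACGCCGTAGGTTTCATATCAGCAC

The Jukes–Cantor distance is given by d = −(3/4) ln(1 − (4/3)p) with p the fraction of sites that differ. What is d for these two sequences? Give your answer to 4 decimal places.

0.1959

Mismatches occur at site 16 (A↔T), site 17 (C↔T), site 18 (G↔T), site 19 (G↔C), site 29 (A↔C).
p = 5/29 = 0.172414.
d = −0.75 · ln(1 − (4/3)·0.172414) = −0.75 · ln(0.770115) = −0.75 · (-0.261215) = 0.1959.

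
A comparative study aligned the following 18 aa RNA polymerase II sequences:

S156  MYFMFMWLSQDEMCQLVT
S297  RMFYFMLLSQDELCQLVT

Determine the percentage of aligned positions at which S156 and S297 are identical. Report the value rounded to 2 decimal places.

Differing sites — 1:M/R; 2:Y/M; 4:M/Y; 7:W/L; 13:M/L.
13 of the 18 sites match, so the percent identity is 13/18 × 100 = 72.22%.

72.22%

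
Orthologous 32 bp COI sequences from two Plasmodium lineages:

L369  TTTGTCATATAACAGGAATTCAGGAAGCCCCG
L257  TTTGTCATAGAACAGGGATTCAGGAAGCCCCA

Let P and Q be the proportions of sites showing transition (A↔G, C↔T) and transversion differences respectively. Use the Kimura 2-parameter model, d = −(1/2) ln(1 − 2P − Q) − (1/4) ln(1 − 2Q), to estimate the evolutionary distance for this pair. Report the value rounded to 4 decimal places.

Differing sites — 10:T/G (Tv); 17:A/G (Ti); 32:G/A (Ti).
Of the 3 differences, 2 transitions and 1 transversion over 32 sites: P = 2/32 = 0.062500, Q = 1/32 = 0.031250.
d = −0.5·ln(0.843750) − 0.25·ln(0.937500) = −0.5·(-0.169899) − 0.25·(-0.064539) = 0.1011.

0.1011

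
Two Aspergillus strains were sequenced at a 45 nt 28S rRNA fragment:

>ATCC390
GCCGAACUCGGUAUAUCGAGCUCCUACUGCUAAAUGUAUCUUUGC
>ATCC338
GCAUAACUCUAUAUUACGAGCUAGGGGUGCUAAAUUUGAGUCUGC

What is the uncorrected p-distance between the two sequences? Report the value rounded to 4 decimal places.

0.3556

Differing sites — 3:C/A; 4:G/U; 10:G/U; 11:G/A; 15:A/U; 16:U/A; 23:C/A; 24:C/G; 25:U/G; 26:A/G; 27:C/G; 36:G/U; 38:A/G; 39:U/A; 40:C/G; 42:U/C.
There are 16 differences over 45 sites, so p = 16/45 = 0.3556.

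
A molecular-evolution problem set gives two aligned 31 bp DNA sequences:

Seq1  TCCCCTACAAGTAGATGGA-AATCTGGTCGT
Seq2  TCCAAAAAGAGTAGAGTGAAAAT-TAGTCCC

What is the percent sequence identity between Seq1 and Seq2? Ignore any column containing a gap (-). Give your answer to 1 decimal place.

65.5%

Excluding the 2 gap columns leaves 29 comparable sites.
Mismatches occur at site 4 (C/A), site 5 (C/A), site 6 (T/A), site 8 (C/A), site 9 (A/G), site 16 (T/G), site 17 (G/T), site 26 (G/A), site 30 (G/C), site 31 (T/C).
19 of the 29 comparable sites match, so the percent identity is 19/29 × 100 = 65.5%.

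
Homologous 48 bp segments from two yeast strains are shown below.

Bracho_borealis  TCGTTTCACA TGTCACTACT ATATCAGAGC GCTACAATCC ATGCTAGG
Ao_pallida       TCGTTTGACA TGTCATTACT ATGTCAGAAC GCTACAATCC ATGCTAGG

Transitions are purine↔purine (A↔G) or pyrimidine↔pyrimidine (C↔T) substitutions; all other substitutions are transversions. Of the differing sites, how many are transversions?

1

Differing sites — 7:C/G (Tv); 16:C/T (Ti); 23:A/G (Ti); 29:G/A (Ti).
Of the 4 differences, 3 transitions and 1 transversion, so the answer is 1.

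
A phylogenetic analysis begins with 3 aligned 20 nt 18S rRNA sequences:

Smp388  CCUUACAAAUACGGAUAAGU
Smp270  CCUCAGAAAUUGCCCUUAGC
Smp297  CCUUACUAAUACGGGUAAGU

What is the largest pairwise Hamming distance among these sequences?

10

Pairwise Hamming distances:
  Smp388 vs Smp270: 9
  Smp388 vs Smp297: 2
  Smp270 vs Smp297: 10
The largest is 10, between Smp270 and Smp297.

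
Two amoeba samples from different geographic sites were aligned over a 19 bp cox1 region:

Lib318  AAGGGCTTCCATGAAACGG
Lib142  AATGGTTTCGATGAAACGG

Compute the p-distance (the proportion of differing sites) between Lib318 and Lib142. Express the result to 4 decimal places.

Differing sites — 3:G/T; 6:C/T; 10:C/G.
There are 3 differences over 19 sites, so p = 3/19 = 0.1579.

0.1579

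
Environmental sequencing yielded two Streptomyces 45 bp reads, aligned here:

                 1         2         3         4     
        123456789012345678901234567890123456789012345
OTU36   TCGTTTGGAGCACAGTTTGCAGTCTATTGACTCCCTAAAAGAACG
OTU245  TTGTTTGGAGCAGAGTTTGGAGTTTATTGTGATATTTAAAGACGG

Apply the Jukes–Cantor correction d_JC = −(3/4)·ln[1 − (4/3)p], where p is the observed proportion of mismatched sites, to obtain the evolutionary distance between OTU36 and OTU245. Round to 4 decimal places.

Mismatches occur at site 2 (C→T), site 13 (C→G), site 20 (C→G), site 24 (C→T), site 30 (A→T), site 31 (C→G), site 32 (T→A), site 33 (C→T), site 34 (C→A), site 35 (C→T), site 37 (A→T), site 43 (A→C), site 44 (C→G).
p = 13/45 = 0.288889.
d = −0.75 · ln(1 − (4/3)·0.288889) = −0.75 · ln(0.614815) = −0.75 · (-0.486434) = 0.3648.

0.3648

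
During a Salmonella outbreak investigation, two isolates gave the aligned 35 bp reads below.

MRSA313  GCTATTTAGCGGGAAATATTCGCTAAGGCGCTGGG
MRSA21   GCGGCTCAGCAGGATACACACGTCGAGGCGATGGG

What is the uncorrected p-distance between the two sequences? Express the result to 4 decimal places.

0.3714

The sequences differ at positions 3 (T/G), 4 (A/G), 5 (T/C), 7 (T/C), 11 (G/A), 15 (A/T), 17 (T/C), 19 (T/C), 20 (T/A), 23 (C/T), 24 (T/C), 25 (A/G), 31 (C/A).
There are 13 differences over 35 sites, so p = 13/35 = 0.3714.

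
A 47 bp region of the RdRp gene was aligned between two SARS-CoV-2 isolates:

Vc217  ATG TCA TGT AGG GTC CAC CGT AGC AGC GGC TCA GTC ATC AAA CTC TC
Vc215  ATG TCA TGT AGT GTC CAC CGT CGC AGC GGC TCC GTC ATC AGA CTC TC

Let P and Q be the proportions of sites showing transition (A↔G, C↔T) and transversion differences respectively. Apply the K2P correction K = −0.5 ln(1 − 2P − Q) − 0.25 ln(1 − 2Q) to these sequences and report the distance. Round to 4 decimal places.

0.0904

The sequences differ at positions 12 (G/T, transversion), 22 (A/C, transversion), 33 (A/C, transversion), 41 (A/G, transition).
Of the 4 differences, 1 transition and 3 transversions over 47 sites: P = 1/47 = 0.021277, Q = 3/47 = 0.063830.
d = −0.5·ln(0.893616) − 0.25·ln(0.872340) = −0.5·(-0.112479) − 0.25·(-0.136576) = 0.0904.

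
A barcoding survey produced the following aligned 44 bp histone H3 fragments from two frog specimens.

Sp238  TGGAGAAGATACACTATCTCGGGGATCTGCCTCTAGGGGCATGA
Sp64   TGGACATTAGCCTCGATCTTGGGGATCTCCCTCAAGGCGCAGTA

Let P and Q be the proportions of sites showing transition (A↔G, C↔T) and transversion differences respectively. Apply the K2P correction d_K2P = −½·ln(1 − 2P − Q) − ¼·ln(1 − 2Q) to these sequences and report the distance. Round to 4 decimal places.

Mismatches occur at site 5 (G↔C, transversion), site 7 (A↔T, transversion), site 8 (G↔T, transversion), site 10 (T↔G, transversion), site 11 (A↔C, transversion), site 13 (A↔T, transversion), site 15 (T↔G, transversion), site 20 (C↔T, transition), site 29 (G↔C, transversion), site 34 (T↔A, transversion), site 38 (G↔C, transversion), site 42 (T↔G, transversion), site 43 (G↔T, transversion).
Of the 13 differences, 1 transition and 12 transversions over 44 sites: P = 1/44 = 0.022727, Q = 12/44 = 0.272727.
d = −0.5·ln(0.681819) − 0.25·ln(0.454546) = −0.5·(-0.382991) − 0.25·(-0.788456) = 0.3886.

0.3886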